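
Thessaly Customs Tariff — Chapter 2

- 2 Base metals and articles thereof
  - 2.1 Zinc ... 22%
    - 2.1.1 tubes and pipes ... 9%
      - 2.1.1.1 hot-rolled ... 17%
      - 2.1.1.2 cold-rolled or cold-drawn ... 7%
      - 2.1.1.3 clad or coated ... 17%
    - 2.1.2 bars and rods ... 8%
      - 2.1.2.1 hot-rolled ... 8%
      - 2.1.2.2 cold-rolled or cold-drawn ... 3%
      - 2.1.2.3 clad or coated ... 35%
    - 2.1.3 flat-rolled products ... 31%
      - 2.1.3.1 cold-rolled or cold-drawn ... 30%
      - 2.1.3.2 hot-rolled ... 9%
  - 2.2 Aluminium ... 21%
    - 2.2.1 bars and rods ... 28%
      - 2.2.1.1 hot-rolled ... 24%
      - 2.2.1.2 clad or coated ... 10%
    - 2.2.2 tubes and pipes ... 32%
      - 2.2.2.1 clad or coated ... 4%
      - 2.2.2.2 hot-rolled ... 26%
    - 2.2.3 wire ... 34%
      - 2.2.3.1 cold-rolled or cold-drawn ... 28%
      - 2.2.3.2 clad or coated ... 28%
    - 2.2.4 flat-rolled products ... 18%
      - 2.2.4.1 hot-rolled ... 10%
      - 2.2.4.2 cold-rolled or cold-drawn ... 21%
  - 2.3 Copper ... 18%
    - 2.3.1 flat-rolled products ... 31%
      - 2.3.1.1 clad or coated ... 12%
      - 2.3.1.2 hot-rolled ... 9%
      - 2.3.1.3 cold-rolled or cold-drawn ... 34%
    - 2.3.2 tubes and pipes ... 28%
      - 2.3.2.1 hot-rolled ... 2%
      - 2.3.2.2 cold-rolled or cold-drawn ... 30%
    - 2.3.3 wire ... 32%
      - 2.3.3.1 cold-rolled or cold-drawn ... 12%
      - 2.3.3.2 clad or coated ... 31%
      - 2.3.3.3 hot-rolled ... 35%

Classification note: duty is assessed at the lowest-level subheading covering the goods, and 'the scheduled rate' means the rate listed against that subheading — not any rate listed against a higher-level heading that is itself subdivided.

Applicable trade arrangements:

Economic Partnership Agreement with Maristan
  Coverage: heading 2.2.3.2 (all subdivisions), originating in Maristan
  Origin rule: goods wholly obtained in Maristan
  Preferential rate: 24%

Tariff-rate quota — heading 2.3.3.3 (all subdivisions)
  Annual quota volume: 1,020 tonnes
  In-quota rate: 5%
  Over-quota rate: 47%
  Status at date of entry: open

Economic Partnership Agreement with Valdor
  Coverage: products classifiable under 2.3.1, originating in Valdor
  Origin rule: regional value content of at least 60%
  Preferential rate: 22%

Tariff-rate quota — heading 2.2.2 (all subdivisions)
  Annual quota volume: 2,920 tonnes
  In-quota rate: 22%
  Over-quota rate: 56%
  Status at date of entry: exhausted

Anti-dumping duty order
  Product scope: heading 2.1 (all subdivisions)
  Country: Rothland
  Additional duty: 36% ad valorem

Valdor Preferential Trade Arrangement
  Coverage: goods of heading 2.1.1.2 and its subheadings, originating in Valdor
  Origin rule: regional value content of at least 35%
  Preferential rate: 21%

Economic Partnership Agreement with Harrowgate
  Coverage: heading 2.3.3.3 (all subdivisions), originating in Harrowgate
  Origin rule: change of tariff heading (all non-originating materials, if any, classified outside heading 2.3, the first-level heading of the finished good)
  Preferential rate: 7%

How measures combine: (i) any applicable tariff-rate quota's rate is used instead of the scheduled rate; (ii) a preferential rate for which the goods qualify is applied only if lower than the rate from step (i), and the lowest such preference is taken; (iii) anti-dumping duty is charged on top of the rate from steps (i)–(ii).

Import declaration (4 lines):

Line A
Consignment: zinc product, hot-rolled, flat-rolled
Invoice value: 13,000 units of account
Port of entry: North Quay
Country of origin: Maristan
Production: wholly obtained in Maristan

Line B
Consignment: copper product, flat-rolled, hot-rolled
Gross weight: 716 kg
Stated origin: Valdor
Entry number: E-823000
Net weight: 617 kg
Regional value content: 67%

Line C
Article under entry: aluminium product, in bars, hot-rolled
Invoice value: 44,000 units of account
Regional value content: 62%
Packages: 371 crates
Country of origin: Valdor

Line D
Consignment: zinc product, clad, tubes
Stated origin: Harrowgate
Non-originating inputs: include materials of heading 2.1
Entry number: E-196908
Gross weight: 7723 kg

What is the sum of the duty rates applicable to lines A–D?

Line A: zinc → 2.1; flat-rolled → 2.1.3; hot-rolled → 2.1.3.2. Scheduled 9%. Maristan agreement on 2.2.3.2: 2.1.3.2 not covered. → 9%.
Line B: copper → 2.3; flat-rolled → 2.3.1; hot-rolled → 2.3.1.2. Scheduled 9%. Valdor agreement on 2.3.1: RVC ≥ 60% → 22% available; Valdor agreement on 2.1.1.2: 2.3.1.2 not covered; preference 22% not lower than 9% → no reduction. → 9%.
Line C: aluminium → 2.2; in bars → 2.2.1; hot-rolled → 2.2.1.1. Scheduled 24%. Valdor agreement on 2.3.1: 2.2.1.1 not covered; Valdor agreement on 2.1.1.2: 2.2.1.1 not covered. → 24%.
Line D: zinc → 2.1; tubes → 2.1.1; clad → 2.1.1.3. Scheduled 17%. Harrowgate agreement on 2.3.3.3: 2.1.1.3 not covered. → 17%.
Sum: 9% + 9% + 24% + 17% = 59%.

59%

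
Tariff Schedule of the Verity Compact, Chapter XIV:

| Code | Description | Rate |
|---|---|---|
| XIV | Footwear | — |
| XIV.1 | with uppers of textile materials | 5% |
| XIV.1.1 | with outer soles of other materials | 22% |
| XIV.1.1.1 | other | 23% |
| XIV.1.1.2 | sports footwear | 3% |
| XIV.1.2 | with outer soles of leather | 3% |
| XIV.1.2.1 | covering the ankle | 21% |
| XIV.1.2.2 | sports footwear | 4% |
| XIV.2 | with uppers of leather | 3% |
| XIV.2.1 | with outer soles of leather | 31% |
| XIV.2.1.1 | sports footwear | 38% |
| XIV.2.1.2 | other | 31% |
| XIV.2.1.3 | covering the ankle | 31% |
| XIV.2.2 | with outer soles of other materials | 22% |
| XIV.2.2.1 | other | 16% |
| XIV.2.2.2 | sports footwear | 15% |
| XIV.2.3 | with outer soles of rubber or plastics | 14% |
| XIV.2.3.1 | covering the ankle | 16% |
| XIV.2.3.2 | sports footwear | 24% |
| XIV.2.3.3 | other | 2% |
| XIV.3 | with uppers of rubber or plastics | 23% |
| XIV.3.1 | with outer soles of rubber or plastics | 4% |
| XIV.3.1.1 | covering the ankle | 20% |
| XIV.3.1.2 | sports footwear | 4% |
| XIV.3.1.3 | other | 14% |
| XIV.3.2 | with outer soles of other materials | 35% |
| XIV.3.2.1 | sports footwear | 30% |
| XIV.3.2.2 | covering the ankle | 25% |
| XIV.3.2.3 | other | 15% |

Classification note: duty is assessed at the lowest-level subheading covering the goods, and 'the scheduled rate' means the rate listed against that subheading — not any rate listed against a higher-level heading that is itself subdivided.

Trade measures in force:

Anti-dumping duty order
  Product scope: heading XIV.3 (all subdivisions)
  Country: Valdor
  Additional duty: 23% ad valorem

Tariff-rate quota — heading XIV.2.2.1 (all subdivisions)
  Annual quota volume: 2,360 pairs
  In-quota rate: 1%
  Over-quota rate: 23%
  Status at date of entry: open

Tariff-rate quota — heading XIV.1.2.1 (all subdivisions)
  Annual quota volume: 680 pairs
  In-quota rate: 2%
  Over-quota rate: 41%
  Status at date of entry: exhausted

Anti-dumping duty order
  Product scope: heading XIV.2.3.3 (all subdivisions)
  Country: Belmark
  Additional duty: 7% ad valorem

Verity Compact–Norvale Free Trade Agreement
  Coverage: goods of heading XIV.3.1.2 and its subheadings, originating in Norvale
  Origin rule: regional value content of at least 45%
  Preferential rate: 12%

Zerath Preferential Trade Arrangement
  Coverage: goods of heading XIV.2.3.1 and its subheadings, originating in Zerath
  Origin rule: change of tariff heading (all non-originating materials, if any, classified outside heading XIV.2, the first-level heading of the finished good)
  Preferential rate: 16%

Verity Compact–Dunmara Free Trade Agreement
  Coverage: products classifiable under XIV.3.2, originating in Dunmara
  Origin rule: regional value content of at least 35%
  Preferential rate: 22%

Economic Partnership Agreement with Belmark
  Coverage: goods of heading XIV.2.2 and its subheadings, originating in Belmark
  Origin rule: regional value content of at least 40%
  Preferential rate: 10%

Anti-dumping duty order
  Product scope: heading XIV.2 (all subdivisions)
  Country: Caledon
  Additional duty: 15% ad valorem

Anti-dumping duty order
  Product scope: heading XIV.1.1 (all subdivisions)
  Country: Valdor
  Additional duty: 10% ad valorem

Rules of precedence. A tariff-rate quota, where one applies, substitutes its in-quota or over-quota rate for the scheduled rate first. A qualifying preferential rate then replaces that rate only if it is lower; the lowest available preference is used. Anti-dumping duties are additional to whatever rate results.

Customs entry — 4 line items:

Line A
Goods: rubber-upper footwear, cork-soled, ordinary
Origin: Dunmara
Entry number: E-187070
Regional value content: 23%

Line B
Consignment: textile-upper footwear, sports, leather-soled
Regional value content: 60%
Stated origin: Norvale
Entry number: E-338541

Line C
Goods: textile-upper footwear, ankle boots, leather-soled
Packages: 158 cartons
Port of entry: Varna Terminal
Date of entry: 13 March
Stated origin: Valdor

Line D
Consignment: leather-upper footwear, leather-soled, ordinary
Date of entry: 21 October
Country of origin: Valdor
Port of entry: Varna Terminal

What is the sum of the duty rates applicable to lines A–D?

91%

Line A: rubber-upper → XIV.3; cork-soled → XIV.3.2; ordinary → XIV.3.2.3. Scheduled 15%. Dunmara agreement on XIV.3.2: RVC < 35%. → 15%.
Line B: textile-upper → XIV.1; leather-soled → XIV.1.2; sports → XIV.1.2.2. Scheduled 4%. Norvale agreement on XIV.3.1.2: XIV.1.2.2 not covered. → 4%.
Line C: textile-upper → XIV.1; leather-soled → XIV.1.2; ankle boots → XIV.1.2.1. Scheduled 21%. quota on XIV.1.2.1 exhausted → over-quota 41%. → 41%.
Line D: leather-upper → XIV.2; leather-soled → XIV.2.1; ordinary → XIV.2.1.2. Scheduled 31%. No special measure applies. → 31%.
Sum: 15% + 4% + 41% + 31% = 91%.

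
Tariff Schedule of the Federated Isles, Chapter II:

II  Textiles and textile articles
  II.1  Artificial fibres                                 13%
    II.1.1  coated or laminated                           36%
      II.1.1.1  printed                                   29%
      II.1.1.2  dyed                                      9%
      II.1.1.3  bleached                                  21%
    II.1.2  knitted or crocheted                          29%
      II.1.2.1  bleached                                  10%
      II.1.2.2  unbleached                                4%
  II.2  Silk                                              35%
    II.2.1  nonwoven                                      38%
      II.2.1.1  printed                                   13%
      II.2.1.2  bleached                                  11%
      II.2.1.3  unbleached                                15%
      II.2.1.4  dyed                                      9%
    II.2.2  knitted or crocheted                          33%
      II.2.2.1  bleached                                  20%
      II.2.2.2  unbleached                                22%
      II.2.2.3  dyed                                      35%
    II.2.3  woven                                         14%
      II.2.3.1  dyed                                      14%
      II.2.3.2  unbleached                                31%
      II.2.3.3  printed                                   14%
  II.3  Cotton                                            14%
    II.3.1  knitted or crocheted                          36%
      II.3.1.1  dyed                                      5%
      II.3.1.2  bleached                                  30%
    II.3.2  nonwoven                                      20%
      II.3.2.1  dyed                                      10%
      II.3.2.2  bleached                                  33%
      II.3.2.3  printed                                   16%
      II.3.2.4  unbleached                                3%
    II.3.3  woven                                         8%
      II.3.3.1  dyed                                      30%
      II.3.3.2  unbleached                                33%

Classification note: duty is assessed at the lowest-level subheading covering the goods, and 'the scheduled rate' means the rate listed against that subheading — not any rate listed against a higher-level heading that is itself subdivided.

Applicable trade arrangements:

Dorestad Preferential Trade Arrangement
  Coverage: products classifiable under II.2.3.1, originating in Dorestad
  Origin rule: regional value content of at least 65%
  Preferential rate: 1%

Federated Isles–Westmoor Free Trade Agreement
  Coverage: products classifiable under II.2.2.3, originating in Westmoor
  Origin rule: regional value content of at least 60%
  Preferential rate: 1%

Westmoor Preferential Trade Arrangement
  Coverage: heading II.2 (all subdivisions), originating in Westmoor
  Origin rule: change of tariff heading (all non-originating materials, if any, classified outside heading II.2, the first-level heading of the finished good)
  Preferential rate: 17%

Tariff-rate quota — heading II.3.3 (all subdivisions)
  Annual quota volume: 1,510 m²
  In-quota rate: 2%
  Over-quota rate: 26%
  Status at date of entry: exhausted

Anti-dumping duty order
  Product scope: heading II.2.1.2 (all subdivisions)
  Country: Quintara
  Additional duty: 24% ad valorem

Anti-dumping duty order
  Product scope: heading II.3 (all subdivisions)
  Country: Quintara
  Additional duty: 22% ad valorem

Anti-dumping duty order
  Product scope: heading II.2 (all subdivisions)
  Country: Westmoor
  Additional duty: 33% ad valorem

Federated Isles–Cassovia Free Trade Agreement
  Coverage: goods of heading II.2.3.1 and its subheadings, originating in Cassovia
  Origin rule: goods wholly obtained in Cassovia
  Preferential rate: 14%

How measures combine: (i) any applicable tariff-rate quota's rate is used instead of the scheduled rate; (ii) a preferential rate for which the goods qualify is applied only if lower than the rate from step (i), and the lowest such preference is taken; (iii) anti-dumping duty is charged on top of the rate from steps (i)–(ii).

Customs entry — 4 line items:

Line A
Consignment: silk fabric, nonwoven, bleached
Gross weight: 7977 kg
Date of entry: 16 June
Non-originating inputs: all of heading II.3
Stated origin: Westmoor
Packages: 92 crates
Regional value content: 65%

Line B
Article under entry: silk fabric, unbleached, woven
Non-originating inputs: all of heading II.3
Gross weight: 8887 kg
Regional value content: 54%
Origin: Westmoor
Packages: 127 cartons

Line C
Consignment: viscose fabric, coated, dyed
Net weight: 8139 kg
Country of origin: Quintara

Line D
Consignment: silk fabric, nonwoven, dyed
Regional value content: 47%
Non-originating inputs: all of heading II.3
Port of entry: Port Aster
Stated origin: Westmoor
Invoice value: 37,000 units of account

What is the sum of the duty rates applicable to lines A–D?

Line A: silk → II.2; nonwoven → II.2.1; bleached → II.2.1.2. Scheduled 11%. Westmoor agreement on II.2.2.3: II.2.1.2 not covered; Westmoor agreement on II.2: CTH met → 17% available; preference 17% not lower than 11% → no reduction; anti-dumping (Westmoor, II.2): +33%; total 11% + 33% = 44%. → 44%.
Line B: silk → II.2; woven → II.2.3; unbleached → II.2.3.2. Scheduled 31%. Westmoor agreement on II.2.2.3: II.2.3.2 not covered; Westmoor agreement on II.2: CTH met → 17% available; preferential 17%; anti-dumping (Westmoor, II.2): +33%; total 17% + 33% = 50%. → 50%.
Line C: viscose → II.1; coated → II.1.1; dyed → II.1.1.2. Scheduled 9%. No special measure applies. → 9%.
Line D: silk → II.2; nonwoven → II.2.1; dyed → II.2.1.4. Scheduled 9%. Westmoor agreement on II.2.2.3: II.2.1.4 not covered; Westmoor agreement on II.2: CTH met → 17% available; preference 17% not lower than 9% → no reduction; anti-dumping (Westmoor, II.2): +33%; total 9% + 33% = 42%. → 42%.
Sum: 44% + 50% + 9% + 42% = 145%.

145%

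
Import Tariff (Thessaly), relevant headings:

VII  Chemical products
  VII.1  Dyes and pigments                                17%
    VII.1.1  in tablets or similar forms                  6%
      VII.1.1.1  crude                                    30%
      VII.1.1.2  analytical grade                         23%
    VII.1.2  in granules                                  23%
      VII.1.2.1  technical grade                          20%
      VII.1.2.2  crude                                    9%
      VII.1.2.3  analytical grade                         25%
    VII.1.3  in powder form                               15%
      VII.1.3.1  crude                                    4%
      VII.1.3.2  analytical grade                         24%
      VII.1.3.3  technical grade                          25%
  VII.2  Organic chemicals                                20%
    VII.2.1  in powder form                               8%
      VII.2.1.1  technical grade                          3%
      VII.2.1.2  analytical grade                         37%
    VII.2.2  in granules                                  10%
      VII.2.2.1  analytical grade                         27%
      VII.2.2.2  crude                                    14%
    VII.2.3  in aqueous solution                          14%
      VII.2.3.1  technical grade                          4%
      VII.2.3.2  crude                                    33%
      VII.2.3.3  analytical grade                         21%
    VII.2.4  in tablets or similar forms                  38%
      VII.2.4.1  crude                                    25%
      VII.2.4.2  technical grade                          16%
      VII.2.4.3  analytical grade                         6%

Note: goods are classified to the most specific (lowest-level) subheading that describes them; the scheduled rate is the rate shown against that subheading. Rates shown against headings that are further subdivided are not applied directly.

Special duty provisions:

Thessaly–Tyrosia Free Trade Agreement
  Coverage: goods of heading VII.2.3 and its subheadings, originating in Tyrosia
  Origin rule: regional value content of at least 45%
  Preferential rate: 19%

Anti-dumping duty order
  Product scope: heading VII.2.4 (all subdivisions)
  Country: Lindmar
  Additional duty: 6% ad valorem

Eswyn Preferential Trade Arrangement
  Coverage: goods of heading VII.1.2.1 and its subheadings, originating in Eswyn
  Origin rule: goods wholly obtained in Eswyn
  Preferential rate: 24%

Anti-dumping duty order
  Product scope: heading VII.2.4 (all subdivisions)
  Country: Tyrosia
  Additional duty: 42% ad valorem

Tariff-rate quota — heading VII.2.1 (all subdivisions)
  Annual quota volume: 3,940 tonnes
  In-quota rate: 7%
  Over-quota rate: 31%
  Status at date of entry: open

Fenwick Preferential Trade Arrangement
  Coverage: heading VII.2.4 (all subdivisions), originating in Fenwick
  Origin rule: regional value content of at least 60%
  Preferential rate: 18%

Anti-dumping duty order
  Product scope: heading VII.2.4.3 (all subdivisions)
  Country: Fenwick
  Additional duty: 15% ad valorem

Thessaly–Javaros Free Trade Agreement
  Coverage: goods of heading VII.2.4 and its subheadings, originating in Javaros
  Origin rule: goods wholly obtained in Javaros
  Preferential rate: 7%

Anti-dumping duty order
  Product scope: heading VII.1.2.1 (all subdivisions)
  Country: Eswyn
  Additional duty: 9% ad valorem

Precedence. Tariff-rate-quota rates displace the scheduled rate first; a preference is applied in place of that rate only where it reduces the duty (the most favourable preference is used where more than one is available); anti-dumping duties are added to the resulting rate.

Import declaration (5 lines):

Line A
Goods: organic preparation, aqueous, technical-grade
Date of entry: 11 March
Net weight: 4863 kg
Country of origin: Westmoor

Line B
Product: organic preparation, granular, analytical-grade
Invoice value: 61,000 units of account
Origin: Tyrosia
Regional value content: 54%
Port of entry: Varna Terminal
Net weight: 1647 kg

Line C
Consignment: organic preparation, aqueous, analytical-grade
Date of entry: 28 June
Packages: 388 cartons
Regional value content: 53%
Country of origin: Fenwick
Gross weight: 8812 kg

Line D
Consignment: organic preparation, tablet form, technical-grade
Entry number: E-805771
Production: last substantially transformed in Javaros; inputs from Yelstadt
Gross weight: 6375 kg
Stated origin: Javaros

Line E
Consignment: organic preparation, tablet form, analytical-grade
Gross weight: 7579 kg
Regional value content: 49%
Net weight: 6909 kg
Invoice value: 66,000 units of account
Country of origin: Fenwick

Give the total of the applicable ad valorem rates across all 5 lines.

Line A: organic → VII.2; aqueous → VII.2.3; technical-grade → VII.2.3.1. Scheduled 4%. No special measure applies. → 4%.
Line B: organic → VII.2; granular → VII.2.2; analytical-grade → VII.2.2.1. Scheduled 27%. Tyrosia agreement on VII.2.3: VII.2.2.1 not covered. → 27%.
Line C: organic → VII.2; aqueous → VII.2.3; analytical-grade → VII.2.3.3. Scheduled 21%. Fenwick agreement on VII.2.4: VII.2.3.3 not covered. → 21%.
Line D: organic → VII.2; tablet form → VII.2.4; technical-grade → VII.2.4.2. Scheduled 16%. Javaros agreement on VII.2.4: not wholly obtained. → 16%.
Line E: organic → VII.2; tablet form → VII.2.4; analytical-grade → VII.2.4.3. Scheduled 6%. Fenwick agreement on VII.2.4: RVC < 60%; anti-dumping (Fenwick, VII.2.4.3): +15%; total 6% + 15% = 21%. → 21%.
Sum: 4% + 27% + 21% + 16% + 21% = 89%.

89%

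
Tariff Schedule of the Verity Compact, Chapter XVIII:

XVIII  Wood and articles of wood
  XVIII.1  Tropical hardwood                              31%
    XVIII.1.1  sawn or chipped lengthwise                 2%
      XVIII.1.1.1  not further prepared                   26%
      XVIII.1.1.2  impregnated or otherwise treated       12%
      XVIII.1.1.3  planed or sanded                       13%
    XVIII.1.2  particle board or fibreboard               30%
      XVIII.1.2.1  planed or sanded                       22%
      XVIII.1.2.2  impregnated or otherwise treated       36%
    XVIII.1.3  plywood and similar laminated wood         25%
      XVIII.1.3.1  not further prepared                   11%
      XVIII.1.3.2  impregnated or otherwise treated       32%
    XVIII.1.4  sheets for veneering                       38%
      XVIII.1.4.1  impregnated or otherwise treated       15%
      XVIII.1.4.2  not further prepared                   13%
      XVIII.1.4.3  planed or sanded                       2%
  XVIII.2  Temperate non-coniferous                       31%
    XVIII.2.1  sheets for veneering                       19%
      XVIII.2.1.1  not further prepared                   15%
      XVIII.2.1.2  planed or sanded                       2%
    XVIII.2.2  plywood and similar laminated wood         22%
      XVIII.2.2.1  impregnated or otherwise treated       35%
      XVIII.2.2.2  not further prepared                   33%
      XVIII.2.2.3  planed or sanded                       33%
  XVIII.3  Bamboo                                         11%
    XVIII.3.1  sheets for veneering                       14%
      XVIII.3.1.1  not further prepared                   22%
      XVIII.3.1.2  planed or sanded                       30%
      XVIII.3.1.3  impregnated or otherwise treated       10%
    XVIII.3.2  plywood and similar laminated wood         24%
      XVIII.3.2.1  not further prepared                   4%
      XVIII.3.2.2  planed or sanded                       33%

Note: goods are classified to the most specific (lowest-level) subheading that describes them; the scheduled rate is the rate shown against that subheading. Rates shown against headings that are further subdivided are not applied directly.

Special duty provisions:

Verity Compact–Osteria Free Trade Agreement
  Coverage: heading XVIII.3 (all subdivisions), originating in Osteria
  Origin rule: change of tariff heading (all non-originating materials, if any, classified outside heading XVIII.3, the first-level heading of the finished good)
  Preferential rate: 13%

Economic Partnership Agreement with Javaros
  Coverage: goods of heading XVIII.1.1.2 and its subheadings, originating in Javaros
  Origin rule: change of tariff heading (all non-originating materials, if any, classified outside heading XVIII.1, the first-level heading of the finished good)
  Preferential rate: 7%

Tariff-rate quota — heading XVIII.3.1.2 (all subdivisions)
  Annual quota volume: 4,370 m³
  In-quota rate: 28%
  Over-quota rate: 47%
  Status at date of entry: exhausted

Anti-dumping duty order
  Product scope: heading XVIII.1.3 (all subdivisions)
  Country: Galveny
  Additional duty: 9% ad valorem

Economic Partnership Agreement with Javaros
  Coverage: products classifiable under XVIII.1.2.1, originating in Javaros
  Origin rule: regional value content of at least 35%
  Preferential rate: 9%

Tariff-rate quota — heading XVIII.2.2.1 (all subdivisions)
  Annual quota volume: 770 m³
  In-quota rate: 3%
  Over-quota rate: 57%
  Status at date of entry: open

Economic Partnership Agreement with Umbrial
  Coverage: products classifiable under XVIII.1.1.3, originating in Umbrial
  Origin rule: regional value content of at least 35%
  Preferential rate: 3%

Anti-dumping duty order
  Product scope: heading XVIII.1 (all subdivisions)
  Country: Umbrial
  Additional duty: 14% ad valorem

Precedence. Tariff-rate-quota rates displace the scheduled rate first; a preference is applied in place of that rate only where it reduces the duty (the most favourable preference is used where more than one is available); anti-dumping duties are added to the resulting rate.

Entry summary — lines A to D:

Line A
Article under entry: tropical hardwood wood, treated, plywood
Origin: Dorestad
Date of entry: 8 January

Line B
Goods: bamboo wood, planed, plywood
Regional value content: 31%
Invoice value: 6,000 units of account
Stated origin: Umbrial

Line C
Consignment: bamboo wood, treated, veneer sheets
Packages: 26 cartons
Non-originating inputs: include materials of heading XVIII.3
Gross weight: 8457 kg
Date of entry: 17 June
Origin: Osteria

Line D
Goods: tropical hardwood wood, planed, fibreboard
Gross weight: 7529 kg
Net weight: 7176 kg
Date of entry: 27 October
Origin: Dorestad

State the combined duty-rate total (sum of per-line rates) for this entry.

Line A: tropical hardwood → XVIII.1; plywood → XVIII.1.3; treated → XVIII.1.3.2. Scheduled 32%. No special measure applies. → 32%.
Line B: bamboo → XVIII.3; plywood → XVIII.3.2; planed → XVIII.3.2.2. Scheduled 33%. Umbrial agreement on XVIII.1.1.3: XVIII.3.2.2 not covered. → 33%.
Line C: bamboo → XVIII.3; veneer sheets → XVIII.3.1; treated → XVIII.3.1.3. Scheduled 10%. Osteria agreement on XVIII.3: CTH not met. → 10%.
Line D: tropical hardwood → XVIII.1; fibreboard → XVIII.1.2; planed → XVIII.1.2.1. Scheduled 22%. No special measure applies. → 22%.
Sum: 32% + 33% + 10% + 22% = 97%.

97%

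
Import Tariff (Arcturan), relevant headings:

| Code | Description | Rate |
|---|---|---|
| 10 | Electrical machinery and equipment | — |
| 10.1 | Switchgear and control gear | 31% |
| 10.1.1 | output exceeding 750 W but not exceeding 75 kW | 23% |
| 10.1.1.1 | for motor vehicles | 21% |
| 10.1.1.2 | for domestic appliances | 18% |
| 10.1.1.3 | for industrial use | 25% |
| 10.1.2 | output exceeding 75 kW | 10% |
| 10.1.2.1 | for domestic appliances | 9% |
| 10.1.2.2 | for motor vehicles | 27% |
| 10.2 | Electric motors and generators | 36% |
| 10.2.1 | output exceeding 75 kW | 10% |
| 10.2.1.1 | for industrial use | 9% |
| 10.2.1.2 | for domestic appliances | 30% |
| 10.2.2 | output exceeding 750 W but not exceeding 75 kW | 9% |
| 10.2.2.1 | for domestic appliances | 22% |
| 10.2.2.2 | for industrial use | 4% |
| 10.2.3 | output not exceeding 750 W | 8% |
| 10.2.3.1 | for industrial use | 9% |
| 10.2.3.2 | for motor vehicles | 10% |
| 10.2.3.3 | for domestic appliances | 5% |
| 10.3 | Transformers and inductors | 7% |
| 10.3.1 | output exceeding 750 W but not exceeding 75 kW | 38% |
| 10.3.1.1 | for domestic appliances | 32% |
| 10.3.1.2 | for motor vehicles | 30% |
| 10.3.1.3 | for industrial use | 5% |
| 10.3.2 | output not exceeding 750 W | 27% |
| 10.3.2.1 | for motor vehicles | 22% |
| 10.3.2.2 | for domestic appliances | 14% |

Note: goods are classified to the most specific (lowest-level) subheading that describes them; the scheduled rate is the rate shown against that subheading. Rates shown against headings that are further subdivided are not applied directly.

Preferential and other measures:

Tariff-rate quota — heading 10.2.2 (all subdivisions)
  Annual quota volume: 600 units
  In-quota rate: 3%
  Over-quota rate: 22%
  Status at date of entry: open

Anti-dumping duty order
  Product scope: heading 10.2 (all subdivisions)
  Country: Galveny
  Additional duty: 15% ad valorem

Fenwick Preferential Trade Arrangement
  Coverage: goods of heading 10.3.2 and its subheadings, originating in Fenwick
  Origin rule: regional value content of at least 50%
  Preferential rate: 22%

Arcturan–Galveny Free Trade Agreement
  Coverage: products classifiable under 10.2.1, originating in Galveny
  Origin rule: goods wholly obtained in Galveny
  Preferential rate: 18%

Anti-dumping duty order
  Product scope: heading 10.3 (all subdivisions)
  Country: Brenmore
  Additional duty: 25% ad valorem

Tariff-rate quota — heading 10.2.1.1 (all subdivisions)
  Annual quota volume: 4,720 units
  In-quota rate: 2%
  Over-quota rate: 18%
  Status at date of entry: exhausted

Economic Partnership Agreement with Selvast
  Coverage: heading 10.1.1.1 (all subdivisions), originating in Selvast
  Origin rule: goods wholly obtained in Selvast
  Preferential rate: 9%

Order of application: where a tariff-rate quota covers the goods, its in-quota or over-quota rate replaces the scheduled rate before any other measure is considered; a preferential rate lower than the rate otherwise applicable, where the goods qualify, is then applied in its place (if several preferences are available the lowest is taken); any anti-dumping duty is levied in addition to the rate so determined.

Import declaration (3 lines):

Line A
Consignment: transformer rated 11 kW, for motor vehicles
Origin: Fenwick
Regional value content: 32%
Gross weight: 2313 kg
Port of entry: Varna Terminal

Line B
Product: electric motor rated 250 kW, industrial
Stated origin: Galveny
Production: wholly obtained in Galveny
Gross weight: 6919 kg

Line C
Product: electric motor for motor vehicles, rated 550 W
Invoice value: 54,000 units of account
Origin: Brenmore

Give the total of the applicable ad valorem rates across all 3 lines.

Line A: transformer → 10.3; rated 11 kW → 10.3.1; for motor vehicles → 10.3.1.2. Scheduled 30%. Fenwick agreement on 10.3.2: 10.3.1.2 not covered. → 30%.
Line B: electric motor → 10.2; rated 250 kW → 10.2.1; industrial → 10.2.1.1. Scheduled 9%. quota on 10.2.1.1 exhausted → over-quota 18%; Galveny agreement on 10.2.1: wholly obtained → 18% available; preference 18% not lower than 18% → no reduction; anti-dumping (Galveny, 10.2): +15%; total 18% + 15% = 33%. → 33%.
Line C: electric motor → 10.2; rated 550 W → 10.2.3; for motor vehicles → 10.2.3.2. Scheduled 10%. No special measure applies. → 10%.
Sum: 30% + 33% + 10% = 73%.

73%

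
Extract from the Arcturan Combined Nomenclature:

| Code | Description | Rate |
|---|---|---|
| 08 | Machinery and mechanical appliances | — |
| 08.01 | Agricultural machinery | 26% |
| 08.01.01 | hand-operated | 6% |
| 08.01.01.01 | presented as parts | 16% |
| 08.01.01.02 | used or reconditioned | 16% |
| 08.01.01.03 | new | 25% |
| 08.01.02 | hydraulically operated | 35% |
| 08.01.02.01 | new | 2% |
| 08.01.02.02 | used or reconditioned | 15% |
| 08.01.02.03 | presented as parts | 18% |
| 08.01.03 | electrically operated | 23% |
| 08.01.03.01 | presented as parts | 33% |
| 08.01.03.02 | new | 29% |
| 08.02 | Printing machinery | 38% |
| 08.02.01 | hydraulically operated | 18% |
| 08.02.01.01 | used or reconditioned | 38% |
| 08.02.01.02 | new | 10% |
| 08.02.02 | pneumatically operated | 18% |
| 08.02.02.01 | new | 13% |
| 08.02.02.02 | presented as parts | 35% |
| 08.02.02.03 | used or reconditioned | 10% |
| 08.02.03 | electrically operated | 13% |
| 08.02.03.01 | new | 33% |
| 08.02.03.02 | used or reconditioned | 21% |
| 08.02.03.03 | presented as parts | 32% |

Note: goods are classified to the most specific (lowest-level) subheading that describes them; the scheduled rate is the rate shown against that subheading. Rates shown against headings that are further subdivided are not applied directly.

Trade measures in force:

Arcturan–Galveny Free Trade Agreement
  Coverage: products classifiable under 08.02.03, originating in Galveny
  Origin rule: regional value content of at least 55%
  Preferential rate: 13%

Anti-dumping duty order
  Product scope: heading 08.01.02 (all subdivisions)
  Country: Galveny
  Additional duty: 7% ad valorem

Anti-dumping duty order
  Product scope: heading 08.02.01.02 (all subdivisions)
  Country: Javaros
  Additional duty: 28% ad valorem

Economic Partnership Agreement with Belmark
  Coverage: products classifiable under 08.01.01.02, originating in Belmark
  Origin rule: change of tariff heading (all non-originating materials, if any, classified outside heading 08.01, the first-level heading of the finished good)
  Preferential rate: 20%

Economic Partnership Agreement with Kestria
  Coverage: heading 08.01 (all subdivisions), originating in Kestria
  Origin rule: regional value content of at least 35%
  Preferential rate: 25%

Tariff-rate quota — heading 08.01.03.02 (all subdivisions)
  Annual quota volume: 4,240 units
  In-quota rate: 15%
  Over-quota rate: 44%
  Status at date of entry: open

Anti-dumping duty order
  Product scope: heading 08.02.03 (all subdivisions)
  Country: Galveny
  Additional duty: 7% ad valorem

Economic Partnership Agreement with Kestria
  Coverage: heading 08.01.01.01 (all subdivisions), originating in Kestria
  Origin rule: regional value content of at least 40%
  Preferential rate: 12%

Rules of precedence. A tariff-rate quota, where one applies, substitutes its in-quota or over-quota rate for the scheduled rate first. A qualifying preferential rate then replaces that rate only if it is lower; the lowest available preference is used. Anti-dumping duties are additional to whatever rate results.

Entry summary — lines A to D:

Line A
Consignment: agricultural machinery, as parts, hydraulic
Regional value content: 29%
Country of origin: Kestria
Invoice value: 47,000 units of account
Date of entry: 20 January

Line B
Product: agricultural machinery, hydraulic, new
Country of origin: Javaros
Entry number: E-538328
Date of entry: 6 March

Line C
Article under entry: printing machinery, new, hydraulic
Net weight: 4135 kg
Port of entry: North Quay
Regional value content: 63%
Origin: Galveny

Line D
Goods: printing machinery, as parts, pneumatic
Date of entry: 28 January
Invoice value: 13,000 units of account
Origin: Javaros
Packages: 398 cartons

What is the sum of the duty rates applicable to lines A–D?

65%

Line A: agricultural → 08.01; hydraulic → 08.01.02; as parts → 08.01.02.03. Scheduled 18%. Kestria agreement on 08.01: RVC < 35%; Kestria agreement on 08.01.01.01: 08.01.02.03 not covered. → 18%.
Line B: agricultural → 08.01; hydraulic → 08.01.02; new → 08.01.02.01. Scheduled 2%. No special measure applies. → 2%.
Line C: printing → 08.02; hydraulic → 08.02.01; new → 08.02.01.02. Scheduled 10%. Galveny agreement on 08.02.03: 08.02.01.02 not covered. → 10%.
Line D: printing → 08.02; pneumatic → 08.02.02; as parts → 08.02.02.02. Scheduled 35%. No special measure applies. → 35%.
Sum: 18% + 2% + 10% + 35% = 65%.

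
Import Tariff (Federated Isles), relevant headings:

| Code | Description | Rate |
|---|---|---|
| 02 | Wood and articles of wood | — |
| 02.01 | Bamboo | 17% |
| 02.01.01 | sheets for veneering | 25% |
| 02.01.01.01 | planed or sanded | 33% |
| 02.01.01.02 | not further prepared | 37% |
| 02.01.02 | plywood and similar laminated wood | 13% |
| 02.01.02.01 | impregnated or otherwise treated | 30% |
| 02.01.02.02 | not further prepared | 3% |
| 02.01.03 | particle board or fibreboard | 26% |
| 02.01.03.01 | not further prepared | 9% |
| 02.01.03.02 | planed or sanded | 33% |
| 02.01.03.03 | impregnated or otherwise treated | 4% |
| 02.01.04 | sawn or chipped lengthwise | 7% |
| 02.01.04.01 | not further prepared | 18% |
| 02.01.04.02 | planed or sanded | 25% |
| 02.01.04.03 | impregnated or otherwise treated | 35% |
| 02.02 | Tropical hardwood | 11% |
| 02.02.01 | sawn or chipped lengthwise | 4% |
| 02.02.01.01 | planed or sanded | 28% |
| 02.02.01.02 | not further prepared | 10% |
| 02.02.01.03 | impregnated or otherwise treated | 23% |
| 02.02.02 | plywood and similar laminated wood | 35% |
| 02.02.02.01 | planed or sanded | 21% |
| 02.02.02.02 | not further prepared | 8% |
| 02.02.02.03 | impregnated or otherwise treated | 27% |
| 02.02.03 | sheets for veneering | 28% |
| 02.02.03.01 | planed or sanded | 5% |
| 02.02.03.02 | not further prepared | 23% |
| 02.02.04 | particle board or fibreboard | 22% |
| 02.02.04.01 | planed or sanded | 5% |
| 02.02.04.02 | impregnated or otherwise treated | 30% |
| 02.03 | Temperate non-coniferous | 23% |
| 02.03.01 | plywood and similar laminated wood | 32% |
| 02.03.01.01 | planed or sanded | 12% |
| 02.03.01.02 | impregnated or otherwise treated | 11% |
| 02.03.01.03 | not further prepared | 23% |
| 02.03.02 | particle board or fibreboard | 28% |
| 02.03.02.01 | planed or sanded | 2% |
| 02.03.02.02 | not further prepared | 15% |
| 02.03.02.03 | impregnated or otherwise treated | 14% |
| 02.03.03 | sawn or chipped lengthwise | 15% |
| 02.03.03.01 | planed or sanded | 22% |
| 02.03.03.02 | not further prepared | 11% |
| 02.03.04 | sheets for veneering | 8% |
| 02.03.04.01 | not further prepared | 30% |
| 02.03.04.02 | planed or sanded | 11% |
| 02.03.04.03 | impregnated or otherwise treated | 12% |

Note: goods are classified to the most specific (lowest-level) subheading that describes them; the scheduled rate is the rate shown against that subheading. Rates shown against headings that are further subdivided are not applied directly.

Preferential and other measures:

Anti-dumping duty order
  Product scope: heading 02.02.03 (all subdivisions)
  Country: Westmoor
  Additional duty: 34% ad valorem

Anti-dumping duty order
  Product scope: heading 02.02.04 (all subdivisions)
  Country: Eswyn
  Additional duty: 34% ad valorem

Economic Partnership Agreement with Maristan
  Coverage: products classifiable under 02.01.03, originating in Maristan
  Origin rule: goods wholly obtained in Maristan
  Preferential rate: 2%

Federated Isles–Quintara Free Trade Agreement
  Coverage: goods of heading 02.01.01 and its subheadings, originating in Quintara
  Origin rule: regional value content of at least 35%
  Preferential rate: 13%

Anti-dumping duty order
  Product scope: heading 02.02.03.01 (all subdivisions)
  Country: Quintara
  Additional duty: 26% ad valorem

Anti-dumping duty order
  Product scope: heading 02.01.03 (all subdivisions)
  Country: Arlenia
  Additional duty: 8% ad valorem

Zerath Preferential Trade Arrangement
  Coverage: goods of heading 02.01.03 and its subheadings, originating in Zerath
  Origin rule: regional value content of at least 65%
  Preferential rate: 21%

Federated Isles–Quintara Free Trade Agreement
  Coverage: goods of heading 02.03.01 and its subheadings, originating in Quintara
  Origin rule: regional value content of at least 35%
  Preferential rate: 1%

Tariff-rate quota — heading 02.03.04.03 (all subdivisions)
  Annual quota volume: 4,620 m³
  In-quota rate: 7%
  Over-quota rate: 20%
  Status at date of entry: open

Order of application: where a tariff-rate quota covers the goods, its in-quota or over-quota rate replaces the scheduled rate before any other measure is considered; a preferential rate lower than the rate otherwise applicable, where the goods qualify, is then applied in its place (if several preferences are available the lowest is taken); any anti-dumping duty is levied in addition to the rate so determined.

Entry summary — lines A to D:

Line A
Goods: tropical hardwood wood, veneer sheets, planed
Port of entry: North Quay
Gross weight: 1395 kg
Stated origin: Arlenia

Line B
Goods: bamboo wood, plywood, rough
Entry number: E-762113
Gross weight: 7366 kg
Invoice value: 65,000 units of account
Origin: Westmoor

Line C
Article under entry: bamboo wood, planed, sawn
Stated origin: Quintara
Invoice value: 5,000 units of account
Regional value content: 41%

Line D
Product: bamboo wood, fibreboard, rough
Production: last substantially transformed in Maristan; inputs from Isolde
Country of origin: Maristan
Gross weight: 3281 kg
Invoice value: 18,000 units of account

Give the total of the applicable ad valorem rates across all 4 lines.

Line A: tropical hardwood → 02.02; veneer sheets → 02.02.03; planed → 02.02.03.01. Scheduled 5%. No special measure applies. → 5%.
Line B: bamboo → 02.01; plywood → 02.01.02; rough → 02.01.02.02. Scheduled 3%. No special measure applies. → 3%.
Line C: bamboo → 02.01; sawn → 02.01.04; planed → 02.01.04.02. Scheduled 25%. Quintara agreement on 02.01.01: 02.01.04.02 not covered; Quintara agreement on 02.03.01: 02.01.04.02 not covered. → 25%.
Line D: bamboo → 02.01; fibreboard → 02.01.03; rough → 02.01.03.01. Scheduled 9%. Maristan agreement on 02.01.03: not wholly obtained. → 9%.
Sum: 5% + 3% + 25% + 9% = 42%.

42%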